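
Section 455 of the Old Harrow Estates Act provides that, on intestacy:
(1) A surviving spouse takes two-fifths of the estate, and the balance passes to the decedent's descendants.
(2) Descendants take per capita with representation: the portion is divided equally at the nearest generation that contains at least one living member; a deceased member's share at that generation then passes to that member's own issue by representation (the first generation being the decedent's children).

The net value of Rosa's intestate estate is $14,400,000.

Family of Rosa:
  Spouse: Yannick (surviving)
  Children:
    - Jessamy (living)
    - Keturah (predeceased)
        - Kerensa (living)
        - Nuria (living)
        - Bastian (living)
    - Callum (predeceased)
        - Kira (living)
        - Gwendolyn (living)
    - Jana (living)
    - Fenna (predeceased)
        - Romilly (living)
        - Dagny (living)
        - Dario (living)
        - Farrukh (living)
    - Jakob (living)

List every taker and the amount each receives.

Yannick takes two-fifths of $14,400,000 = $5,760,000. The remaining $8,640,000 passes to the descendants.
The descendants' portion ($8,640,000) is divided into 6 shares of $1,440,000: Jessamy, Jana, and Jakob each take $1,440,000; Keturah's $1,440,000 share passes to Keturah's issue; Callum's $1,440,000 share passes to Callum's issue; Fenna's $1,440,000 share passes to Fenna's issue.
Keturah's share ($1,440,000) is divided into 3 shares of $480,000: Kerensa, Nuria, and Bastian each take $480,000.
Callum's share ($1,440,000) is divided into 2 shares of $720,000: Kira and Gwendolyn each take $720,000.
Fenna's share ($1,440,000) is divided into 4 shares of $360,000: Romilly, Dagny, Dario, and Farrukh each take $360,000.

Yannick: $5,760,000; Jessamy: $1,440,000; Kerensa: $480,000; Nuria: $480,000; Bastian: $480,000; Kira: $720,000; Gwendolyn: $720,000; Jana: $1,440,000; Romilly: $360,000; Dagny: $360,000; Dario: $360,000; Farrukh: $360,000; Jakob: $1,440,000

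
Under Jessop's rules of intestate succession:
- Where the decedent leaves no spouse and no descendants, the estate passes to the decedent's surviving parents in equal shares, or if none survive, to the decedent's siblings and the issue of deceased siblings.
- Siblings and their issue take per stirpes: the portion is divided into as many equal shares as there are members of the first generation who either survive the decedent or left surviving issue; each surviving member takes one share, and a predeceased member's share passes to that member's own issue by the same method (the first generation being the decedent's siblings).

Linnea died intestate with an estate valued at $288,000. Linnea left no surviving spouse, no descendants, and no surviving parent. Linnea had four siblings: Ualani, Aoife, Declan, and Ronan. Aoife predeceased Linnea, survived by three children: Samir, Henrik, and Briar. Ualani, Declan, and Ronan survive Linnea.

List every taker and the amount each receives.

Ualani: $72,000; Samir: $24,000; Henrik: $24,000; Briar: $24,000; Declan: $72,000; Ronan: $72,000

The entire $288,000 passes to the siblings and their issue.
That amount ($288,000) is divided into 4 shares of $72,000: Ualani, Declan, and Ronan each take $72,000; Aoife's $72,000 share passes to Aoife's issue.
Aoife's share ($72,000) is divided into 3 shares of $24,000: Samir, Henrik, and Briar each take $24,000.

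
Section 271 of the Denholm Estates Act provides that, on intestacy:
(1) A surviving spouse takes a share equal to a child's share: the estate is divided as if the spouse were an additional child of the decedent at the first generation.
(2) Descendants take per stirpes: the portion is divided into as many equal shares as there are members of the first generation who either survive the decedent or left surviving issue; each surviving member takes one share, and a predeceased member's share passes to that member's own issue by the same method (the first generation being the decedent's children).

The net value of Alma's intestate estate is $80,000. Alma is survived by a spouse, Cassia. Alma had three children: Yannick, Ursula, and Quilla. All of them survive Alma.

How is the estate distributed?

The spouse counts as an additional share at the children's level, so there are 4 primary shares of $20,000. Cassia takes one such share ($20,000).
The children's combined portion ($60,000) is divided into 3 shares of $20,000: Yannick, Ursula, and Quilla each take $20,000.

Cassia: $20,000; Yannick: $20,000; Ursula: $20,000; Quilla: $20,000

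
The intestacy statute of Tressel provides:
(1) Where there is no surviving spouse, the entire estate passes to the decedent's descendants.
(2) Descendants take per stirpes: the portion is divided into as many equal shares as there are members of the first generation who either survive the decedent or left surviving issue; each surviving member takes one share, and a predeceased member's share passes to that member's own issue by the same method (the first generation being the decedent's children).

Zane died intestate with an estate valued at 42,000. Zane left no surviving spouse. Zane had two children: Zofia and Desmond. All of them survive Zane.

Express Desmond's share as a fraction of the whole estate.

The entire 42,000 passes to the descendants.
That amount (42,000) is divided into 2 shares of 21,000: Zofia and Desmond each take 21,000.

Desmond receives 1/2 of the estate.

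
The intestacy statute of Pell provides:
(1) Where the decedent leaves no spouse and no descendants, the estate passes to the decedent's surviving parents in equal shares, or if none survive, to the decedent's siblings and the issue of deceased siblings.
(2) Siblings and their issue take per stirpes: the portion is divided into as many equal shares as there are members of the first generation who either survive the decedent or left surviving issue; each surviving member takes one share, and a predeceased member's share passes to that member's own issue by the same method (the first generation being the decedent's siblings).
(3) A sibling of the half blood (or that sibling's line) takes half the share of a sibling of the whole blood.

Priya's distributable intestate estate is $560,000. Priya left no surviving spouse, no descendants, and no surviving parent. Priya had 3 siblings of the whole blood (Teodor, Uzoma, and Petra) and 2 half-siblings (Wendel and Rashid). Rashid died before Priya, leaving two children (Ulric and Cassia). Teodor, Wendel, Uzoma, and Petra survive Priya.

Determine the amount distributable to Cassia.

The entire $560,000 passes to the siblings and their issue.
Counting each half-blood sibling's line as half a unit, there are 4 units in $560,000, so one unit is $140,000. Whole-blood lines (Teodor, Uzoma, and Petra) take $140,000 each; half-blood lines (Wendel and Rashid) take $70,000 each.
Rashid's share ($70,000) is divided into 2 shares of $35,000: Ulric and Cassia each take $35,000.

Cassia receives $35,000.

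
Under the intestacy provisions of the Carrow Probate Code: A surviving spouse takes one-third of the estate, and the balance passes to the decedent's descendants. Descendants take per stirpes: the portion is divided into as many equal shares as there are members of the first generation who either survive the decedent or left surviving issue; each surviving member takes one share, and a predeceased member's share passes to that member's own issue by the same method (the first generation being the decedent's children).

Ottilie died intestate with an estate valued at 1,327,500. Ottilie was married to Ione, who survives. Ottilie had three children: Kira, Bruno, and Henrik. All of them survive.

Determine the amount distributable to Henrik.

Ione takes one-third of 1,327,500 = 442,500. The remaining 885,000 passes to the descendants.
The descendants' portion (885,000) is divided into 3 shares of 295,000: Kira, Bruno, and Henrik each take 295,000.

Henrik receives 295,000.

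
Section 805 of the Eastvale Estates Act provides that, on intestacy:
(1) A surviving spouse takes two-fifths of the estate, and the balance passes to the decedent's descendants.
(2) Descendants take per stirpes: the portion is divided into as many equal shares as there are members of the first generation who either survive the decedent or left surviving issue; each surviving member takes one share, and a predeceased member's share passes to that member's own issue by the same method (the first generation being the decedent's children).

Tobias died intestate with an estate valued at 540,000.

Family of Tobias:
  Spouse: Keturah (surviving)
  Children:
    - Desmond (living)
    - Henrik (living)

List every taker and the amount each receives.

Keturah: 216,000; Desmond: 162,000; Henrik: 162,000

Keturah takes two-fifths of 540,000 = 216,000. The remaining 324,000 passes to the descendants.
The descendants' portion (324,000) is divided into 2 shares of 162,000: Desmond and Henrik each take 162,000.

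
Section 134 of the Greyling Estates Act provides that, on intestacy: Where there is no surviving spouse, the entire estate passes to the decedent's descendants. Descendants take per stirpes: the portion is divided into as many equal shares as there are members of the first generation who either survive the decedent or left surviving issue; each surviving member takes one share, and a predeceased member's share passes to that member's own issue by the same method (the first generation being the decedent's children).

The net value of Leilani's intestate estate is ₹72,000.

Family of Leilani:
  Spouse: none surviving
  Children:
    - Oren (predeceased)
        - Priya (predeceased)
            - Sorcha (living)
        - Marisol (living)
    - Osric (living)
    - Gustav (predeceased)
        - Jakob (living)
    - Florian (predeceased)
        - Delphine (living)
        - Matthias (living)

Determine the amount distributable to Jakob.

Jakob receives ₹18,000.

The entire ₹72,000 passes to the descendants.
That amount (₹72,000) is divided into 4 shares of ₹18,000: Osric takes ₹18,000; Oren's ₹18,000 share passes to Oren's issue; Gustav's ₹18,000 share passes to Gustav's issue; Florian's ₹18,000 share passes to Florian's issue.
Oren's share (₹18,000) is divided into 2 shares of ₹9,000: Marisol takes ₹9,000; Priya's ₹9,000 share passes to Priya's issue.
Priya's share (₹9,000) passes entirely to Sorcha.
Gustav's share (₹18,000) passes entirely to Jakob.
Florian's share (₹18,000) is divided into 2 shares of ₹9,000: Delphine and Matthias each take ₹9,000.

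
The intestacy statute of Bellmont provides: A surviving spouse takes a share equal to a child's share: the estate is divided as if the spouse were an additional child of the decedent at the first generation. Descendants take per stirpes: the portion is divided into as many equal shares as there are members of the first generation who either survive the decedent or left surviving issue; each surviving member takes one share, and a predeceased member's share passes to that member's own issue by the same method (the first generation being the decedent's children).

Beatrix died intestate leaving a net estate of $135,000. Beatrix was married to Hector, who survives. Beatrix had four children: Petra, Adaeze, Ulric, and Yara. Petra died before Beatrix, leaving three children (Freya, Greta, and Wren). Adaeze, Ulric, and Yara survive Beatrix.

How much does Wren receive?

The spouse counts as an additional share at the children's level, so there are 5 primary shares of $27,000. Hector takes one such share ($27,000).
The children's combined portion ($108,000) is divided into 4 shares of $27,000: Adaeze, Ulric, and Yara each take $27,000; Petra's $27,000 share passes to Petra's issue.
Petra's share ($27,000) is divided into 3 shares of $9,000: Freya, Greta, and Wren each take $9,000.

Wren receives $9,000.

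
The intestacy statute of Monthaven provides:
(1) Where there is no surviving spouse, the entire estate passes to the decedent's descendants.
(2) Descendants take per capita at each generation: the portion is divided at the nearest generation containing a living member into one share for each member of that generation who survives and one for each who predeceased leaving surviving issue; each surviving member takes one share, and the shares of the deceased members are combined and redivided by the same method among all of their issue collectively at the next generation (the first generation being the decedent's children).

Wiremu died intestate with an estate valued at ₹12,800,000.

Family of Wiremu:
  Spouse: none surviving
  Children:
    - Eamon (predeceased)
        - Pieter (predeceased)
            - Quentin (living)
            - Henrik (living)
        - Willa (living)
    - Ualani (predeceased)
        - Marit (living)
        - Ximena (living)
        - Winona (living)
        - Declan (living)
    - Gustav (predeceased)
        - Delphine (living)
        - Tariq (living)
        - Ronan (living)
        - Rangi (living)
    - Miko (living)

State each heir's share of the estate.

Quentin: ₹480,000; Henrik: ₹480,000; Willa: ₹960,000; Marit: ₹960,000; Ximena: ₹960,000; Winona: ₹960,000; Declan: ₹960,000; Delphine: ₹960,000; Tariq: ₹960,000; Ronan: ₹960,000; Rangi: ₹960,000; Miko: ₹3,200,000

The entire ₹12,800,000 passes to the descendants.
That amount (₹12,800,000) is divided at the children's generation into 4 shares of ₹3,200,000. Miko takes ₹3,200,000. The 3 shares of the deceased (Eamon, Ualani, and Gustav) are combined into a pool of ₹9,600,000.
That pool (₹9,600,000) is divided at the grandchildren's generation into 10 shares of ₹960,000. Willa, Marit, Ximena, Winona, Declan, Delphine, Tariq, Ronan, and Rangi each take ₹960,000. The remaining share for the deceased Pieter (₹960,000) is carried to the next generation.
That pool (₹960,000) is divided at the great-grandchildren's generation equally among Quentin and Henrik: ₹480,000 each.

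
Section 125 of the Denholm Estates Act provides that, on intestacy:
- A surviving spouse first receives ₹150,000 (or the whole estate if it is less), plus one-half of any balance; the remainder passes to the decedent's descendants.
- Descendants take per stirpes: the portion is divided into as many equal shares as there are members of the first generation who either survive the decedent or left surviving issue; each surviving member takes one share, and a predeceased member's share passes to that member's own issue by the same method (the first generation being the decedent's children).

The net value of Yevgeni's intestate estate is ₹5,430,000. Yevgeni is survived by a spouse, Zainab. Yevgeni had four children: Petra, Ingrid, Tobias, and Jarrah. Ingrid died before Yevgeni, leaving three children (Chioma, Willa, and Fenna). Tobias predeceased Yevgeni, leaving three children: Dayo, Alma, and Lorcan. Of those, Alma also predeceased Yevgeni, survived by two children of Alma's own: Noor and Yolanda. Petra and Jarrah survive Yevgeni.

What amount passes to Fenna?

Zainab first takes ₹150,000, leaving a balance of ₹5,280,000. Zainab then takes one-half of the balance (₹2,640,000), for a total of ₹2,790,000. The remaining ₹2,640,000 passes to the descendants.
The descendants' portion (₹2,640,000) is divided into 4 shares of ₹660,000: Petra and Jarrah each take ₹660,000; Ingrid's ₹660,000 share passes to Ingrid's issue; Tobias's ₹660,000 share passes to Tobias's issue.
Ingrid's share (₹660,000) is divided into 3 shares of ₹220,000: Chioma, Willa, and Fenna each take ₹220,000.
Tobias's share (₹660,000) is divided into 3 shares of ₹220,000: Dayo and Lorcan each take ₹220,000; Alma's ₹220,000 share passes to Alma's issue.
Alma's share (₹220,000) is divided into 2 shares of ₹110,000: Noor and Yolanda each take ₹110,000.

Fenna receives ₹220,000.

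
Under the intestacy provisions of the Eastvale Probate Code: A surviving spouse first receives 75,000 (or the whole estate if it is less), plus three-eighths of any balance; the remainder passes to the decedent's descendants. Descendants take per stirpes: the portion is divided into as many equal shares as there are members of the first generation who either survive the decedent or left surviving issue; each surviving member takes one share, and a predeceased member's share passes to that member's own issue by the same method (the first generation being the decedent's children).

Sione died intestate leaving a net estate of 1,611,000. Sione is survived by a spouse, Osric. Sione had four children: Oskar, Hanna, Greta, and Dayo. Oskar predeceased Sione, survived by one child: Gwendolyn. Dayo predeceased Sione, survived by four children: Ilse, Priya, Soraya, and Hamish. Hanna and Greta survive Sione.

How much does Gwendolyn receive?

Gwendolyn receives 240,000.

Osric first takes 75,000, leaving a balance of 1,536,000. Osric then takes three-eighths of the balance (576,000), for a total of 651,000. The remaining 960,000 passes to the descendants.
The descendants' portion (960,000) is divided into 4 shares of 240,000: Hanna and Greta each take 240,000; Oskar's 240,000 share passes to Oskar's issue; Dayo's 240,000 share passes to Dayo's issue.
Oskar's share (240,000) passes entirely to Gwendolyn.
Dayo's share (240,000) is divided into 4 shares of 60,000: Ilse, Priya, Soraya, and Hamish each take 60,000.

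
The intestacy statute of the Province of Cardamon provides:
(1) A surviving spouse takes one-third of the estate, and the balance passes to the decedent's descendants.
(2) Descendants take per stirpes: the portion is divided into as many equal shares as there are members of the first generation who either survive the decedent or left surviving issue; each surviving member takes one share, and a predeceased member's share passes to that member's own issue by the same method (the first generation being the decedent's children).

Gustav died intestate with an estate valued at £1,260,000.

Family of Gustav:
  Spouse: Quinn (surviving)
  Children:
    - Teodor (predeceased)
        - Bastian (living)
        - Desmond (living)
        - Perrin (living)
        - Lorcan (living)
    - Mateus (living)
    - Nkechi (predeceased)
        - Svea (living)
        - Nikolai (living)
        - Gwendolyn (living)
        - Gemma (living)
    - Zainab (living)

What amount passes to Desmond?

Desmond receives £52,500.

Quinn takes one-third of £1,260,000 = £420,000. The remaining £840,000 passes to the descendants.
The descendants' portion (£840,000) is divided into 4 shares of £210,000: Mateus and Zainab each take £210,000; Teodor's £210,000 share passes to Teodor's issue; Nkechi's £210,000 share passes to Nkechi's issue.
Teodor's share (£210,000) is divided into 4 shares of £52,500: Bastian, Desmond, Perrin, and Lorcan each take £52,500.
Nkechi's share (£210,000) is divided into 4 shares of £52,500: Svea, Nikolai, Gwendolyn, and Gemma each take £52,500.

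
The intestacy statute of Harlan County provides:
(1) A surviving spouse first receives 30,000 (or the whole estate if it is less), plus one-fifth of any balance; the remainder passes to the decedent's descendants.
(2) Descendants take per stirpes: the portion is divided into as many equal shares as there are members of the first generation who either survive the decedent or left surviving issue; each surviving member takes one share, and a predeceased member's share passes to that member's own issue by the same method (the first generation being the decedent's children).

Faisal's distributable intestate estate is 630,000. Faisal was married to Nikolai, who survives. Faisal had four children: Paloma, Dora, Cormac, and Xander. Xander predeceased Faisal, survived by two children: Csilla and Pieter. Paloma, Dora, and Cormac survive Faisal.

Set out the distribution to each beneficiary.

Nikolai first takes 30,000, leaving a balance of 600,000. Nikolai then takes one-fifth of the balance (120,000), for a total of 150,000. The remaining 480,000 passes to the descendants.
The descendants' portion (480,000) is divided into 4 shares of 120,000: Paloma, Dora, and Cormac each take 120,000; Xander's 120,000 share passes to Xander's issue.
Xander's share (120,000) is divided into 2 shares of 60,000: Csilla and Pieter each take 60,000.

Nikolai: 150,000; Paloma: 120,000; Dora: 120,000; Cormac: 120,000; Csilla: 60,000; Pieter: 60,000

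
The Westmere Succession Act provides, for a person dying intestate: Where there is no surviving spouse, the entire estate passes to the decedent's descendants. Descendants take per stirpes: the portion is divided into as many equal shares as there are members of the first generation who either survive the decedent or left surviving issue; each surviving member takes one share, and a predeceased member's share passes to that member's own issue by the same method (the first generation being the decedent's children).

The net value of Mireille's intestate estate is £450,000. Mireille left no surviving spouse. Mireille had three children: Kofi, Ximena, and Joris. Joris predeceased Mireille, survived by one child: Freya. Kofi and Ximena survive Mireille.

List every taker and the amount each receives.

The entire £450,000 passes to the descendants.
That amount (£450,000) is divided into 3 shares of £150,000: Kofi and Ximena each take £150,000; Joris's £150,000 share passes to Joris's issue.
Joris's share (£150,000) passes entirely to Freya.

Kofi: £150,000; Ximena: £150,000; Freya: £150,000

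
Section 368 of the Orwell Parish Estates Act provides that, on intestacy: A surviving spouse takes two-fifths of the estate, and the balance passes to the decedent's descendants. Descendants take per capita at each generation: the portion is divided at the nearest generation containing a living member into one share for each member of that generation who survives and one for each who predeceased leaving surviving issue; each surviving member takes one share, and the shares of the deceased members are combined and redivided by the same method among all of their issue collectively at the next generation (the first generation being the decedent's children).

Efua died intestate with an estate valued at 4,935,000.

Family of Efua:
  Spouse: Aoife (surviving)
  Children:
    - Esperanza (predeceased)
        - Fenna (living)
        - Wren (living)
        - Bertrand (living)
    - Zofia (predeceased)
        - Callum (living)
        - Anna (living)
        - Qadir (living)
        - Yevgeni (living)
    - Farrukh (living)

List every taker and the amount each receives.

Aoife: 1,974,000; Fenna: 282,000; Wren: 282,000; Bertrand: 282,000; Callum: 282,000; Anna: 282,000; Qadir: 282,000; Yevgeni: 282,000; Farrukh: 987,000

Aoife takes two-fifths of 4,935,000 = 1,974,000. The remaining 2,961,000 passes to the descendants.
The descendants' portion (2,961,000) is divided at the children's generation into 3 shares of 987,000. Farrukh takes 987,000. The 2 shares of the deceased (Esperanza and Zofia) are combined into a pool of 1,974,000.
That pool (1,974,000) is divided at the grandchildren's generation equally among Fenna, Wren, Bertrand, Callum, Anna, Qadir, and Yevgeni: 282,000 each.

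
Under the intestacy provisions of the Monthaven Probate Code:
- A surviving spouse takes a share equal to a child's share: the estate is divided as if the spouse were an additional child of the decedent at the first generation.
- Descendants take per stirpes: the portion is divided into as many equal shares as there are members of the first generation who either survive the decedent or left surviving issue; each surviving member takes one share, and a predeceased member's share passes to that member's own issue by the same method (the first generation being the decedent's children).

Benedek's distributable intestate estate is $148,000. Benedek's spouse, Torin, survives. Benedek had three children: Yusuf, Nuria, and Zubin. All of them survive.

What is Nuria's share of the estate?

Nuria receives $37,000.

The spouse counts as an additional share at the children's level, so there are 4 primary shares of $37,000. Torin takes one such share ($37,000).
The children's combined portion ($111,000) is divided into 3 shares of $37,000: Yusuf, Nuria, and Zubin each take $37,000.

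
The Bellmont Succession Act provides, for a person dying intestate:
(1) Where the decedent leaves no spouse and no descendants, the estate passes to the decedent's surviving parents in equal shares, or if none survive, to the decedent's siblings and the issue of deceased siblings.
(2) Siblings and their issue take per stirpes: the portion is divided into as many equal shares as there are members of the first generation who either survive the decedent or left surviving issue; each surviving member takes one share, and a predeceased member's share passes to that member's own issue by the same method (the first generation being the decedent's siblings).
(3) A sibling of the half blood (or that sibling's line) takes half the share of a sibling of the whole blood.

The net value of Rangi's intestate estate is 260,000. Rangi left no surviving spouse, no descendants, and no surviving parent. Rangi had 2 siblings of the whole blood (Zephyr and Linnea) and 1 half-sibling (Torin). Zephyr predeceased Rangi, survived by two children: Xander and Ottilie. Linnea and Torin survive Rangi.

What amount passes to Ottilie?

The entire 260,000 passes to the siblings and their issue.
Counting each half-blood sibling's line as half a unit, there are 5/2 units in 260,000, so one unit is 104,000. Whole-blood lines (Zephyr and Linnea) take 104,000 each; half-blood lines (Torin) take 52,000 each.
Zephyr's share (104,000) is divided into 2 shares of 52,000: Xander and Ottilie each take 52,000.

Ottilie receives 52,000.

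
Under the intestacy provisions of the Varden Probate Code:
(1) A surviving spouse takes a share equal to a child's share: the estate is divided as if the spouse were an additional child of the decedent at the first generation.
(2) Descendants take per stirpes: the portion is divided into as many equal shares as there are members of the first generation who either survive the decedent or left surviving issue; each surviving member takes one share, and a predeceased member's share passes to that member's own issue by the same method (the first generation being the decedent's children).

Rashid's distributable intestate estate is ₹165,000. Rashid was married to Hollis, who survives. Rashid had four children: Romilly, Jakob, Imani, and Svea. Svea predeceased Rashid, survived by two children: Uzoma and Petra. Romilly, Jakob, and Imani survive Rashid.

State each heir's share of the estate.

The spouse counts as an additional share at the children's level, so there are 5 primary shares of ₹33,000. Hollis takes one such share (₹33,000).
The children's combined portion (₹132,000) is divided into 4 shares of ₹33,000: Romilly, Jakob, and Imani each take ₹33,000; Svea's ₹33,000 share passes to Svea's issue.
Svea's share (₹33,000) is divided into 2 shares of ₹16,500: Uzoma and Petra each take ₹16,500.

Hollis: ₹33,000; Romilly: ₹33,000; Jakob: ₹33,000; Imani: ₹33,000; Uzoma: ₹16,500; Petra: ₹16,500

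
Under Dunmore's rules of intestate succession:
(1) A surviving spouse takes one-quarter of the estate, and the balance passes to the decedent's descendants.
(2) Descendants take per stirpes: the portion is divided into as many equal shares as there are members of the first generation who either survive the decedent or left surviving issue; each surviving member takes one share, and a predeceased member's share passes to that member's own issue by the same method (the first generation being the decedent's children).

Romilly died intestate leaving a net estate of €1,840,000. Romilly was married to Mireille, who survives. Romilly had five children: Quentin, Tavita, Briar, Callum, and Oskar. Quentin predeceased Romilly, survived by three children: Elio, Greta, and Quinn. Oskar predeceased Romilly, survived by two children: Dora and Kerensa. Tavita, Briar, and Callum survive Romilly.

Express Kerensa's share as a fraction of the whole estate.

Kerensa receives 3/40 of the estate.

Mireille takes one-quarter of €1,840,000 = €460,000. The remaining €1,380,000 passes to the descendants.
The descendants' portion (€1,380,000) is divided into 5 shares of €276,000: Tavita, Briar, and Callum each take €276,000; Quentin's €276,000 share passes to Quentin's issue; Oskar's €276,000 share passes to Oskar's issue.
Quentin's share (€276,000) is divided into 3 shares of €92,000: Elio, Greta, and Quinn each take €92,000.
Oskar's share (€276,000) is divided into 2 shares of €138,000: Dora and Kerensa each take €138,000.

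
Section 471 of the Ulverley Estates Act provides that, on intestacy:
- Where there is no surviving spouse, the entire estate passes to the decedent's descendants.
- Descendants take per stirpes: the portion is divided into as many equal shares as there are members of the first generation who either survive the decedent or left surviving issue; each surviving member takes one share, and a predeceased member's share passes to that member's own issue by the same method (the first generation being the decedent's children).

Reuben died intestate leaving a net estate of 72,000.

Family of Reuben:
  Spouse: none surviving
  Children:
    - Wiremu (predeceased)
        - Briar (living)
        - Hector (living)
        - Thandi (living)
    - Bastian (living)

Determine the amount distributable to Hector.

Hector receives 12,000.

The entire 72,000 passes to the descendants.
That amount (72,000) is divided into 2 shares of 36,000: Bastian takes 36,000; Wiremu's 36,000 share passes to Wiremu's issue.
Wiremu's share (36,000) is divided into 3 shares of 12,000: Briar, Hector, and Thandi each take 12,000.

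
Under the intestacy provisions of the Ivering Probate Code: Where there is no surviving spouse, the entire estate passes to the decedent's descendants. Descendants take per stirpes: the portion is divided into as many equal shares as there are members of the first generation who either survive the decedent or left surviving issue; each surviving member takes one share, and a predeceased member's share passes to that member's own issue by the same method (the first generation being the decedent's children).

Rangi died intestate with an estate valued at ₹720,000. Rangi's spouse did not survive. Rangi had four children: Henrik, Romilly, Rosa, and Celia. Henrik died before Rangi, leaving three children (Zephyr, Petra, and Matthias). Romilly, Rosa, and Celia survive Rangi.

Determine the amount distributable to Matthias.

The entire ₹720,000 passes to the descendants.
That amount (₹720,000) is divided into 4 shares of ₹180,000: Romilly, Rosa, and Celia each take ₹180,000; Henrik's ₹180,000 share passes to Henrik's issue.
Henrik's share (₹180,000) is divided into 3 shares of ₹60,000: Zephyr, Petra, and Matthias each take ₹60,000.

Matthias receives ₹60,000.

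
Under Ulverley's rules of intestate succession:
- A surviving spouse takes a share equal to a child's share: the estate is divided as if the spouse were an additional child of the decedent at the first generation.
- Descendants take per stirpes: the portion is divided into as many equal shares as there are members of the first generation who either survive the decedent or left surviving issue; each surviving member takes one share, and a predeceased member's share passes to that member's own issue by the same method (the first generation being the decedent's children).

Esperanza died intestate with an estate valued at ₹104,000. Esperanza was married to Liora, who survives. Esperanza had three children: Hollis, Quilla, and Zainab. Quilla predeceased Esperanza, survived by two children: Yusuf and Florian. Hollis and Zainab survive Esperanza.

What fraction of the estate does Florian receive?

Florian receives 1/8 of the estate.

The spouse counts as an additional share at the children's level, so there are 4 primary shares of ₹26,000. Liora takes one such share (₹26,000).
The children's combined portion (₹78,000) is divided into 3 shares of ₹26,000: Hollis and Zainab each take ₹26,000; Quilla's ₹26,000 share passes to Quilla's issue.
Quilla's share (₹26,000) is divided into 2 shares of ₹13,000: Yusuf and Florian each take ₹13,000.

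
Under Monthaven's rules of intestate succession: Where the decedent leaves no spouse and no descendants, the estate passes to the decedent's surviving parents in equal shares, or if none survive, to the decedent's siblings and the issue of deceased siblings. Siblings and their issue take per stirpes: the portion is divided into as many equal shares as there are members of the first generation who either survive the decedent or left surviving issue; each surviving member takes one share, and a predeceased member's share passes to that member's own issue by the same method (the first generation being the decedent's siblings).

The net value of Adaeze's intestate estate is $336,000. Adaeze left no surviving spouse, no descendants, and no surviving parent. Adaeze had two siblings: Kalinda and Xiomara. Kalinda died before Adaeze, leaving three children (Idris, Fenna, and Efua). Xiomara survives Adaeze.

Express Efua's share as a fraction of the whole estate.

Efua receives 1/6 of the estate.

The entire $336,000 passes to the siblings and their issue.
That amount ($336,000) is divided into 2 shares of $168,000: Xiomara takes $168,000; Kalinda's $168,000 share passes to Kalinda's issue.
Kalinda's share ($168,000) is divided into 3 shares of $56,000: Idris, Fenna, and Efua each take $56,000.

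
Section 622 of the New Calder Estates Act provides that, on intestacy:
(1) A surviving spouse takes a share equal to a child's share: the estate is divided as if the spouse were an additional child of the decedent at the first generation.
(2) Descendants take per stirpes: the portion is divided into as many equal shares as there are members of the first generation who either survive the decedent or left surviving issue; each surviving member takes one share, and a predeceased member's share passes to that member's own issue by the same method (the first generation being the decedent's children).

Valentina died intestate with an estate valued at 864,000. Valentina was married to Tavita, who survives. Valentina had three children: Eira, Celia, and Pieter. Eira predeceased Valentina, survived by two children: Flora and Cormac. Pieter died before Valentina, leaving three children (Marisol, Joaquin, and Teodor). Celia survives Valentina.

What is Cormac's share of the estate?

Cormac receives 108,000.

The spouse counts as an additional share at the children's level, so there are 4 primary shares of 216,000. Tavita takes one such share (216,000).
The children's combined portion (648,000) is divided into 3 shares of 216,000: Celia takes 216,000; Eira's 216,000 share passes to Eira's issue; Pieter's 216,000 share passes to Pieter's issue.
Eira's share (216,000) is divided into 2 shares of 108,000: Flora and Cormac each take 108,000.
Pieter's share (216,000) is divided into 3 shares of 72,000: Marisol, Joaquin, and Teodor each take 72,000.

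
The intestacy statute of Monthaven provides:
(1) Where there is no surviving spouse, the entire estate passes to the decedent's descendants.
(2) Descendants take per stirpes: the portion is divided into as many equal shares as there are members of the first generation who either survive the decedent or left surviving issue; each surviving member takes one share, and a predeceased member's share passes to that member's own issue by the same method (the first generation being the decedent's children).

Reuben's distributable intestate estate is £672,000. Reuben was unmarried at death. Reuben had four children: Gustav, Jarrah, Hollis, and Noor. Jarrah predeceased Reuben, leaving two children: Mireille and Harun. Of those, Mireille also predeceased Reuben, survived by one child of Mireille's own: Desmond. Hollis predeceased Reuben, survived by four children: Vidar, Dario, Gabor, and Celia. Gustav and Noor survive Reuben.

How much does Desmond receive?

Desmond receives £84,000.

The entire £672,000 passes to the descendants.
That amount (£672,000) is divided into 4 shares of £168,000: Gustav and Noor each take £168,000; Jarrah's £168,000 share passes to Jarrah's issue; Hollis's £168,000 share passes to Hollis's issue.
Jarrah's share (£168,000) is divided into 2 shares of £84,000: Harun takes £84,000; Mireille's £84,000 share passes to Mireille's issue.
Mireille's share (£84,000) passes entirely to Desmond.
Hollis's share (£168,000) is divided into 4 shares of £42,000: Vidar, Dario, Gabor, and Celia each take £42,000.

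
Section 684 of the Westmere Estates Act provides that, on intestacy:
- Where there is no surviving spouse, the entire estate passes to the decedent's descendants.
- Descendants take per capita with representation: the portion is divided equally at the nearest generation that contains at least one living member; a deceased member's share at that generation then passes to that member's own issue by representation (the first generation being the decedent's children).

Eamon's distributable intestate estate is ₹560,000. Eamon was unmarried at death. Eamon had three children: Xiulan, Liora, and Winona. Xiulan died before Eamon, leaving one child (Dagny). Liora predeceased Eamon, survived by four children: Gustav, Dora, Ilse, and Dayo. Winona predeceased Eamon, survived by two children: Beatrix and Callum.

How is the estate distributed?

Dagny: ₹80,000; Gustav: ₹80,000; Dora: ₹80,000; Ilse: ₹80,000; Dayo: ₹80,000; Beatrix: ₹80,000; Callum: ₹80,000

The entire ₹560,000 passes to the descendants.
No child survives, so the initial division is made at the grandchildren's generation.
That amount (₹560,000) is divided into 7 shares of ₹80,000: Dagny, Gustav, Dora, Ilse, Dayo, Beatrix, and Callum each take ₹80,000.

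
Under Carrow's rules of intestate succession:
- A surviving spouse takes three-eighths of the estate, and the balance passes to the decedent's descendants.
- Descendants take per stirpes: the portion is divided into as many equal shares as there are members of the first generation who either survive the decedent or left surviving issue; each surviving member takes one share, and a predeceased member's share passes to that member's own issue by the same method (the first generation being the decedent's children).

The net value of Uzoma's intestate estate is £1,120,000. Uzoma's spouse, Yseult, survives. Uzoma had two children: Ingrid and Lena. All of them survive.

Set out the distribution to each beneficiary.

Yseult takes three-eighths of £1,120,000 = £420,000. The remaining £700,000 passes to the descendants.
The descendants' portion (£700,000) is divided into 2 shares of £350,000: Ingrid and Lena each take £350,000.

Yseult: £420,000; Ingrid: £350,000; Lena: £350,000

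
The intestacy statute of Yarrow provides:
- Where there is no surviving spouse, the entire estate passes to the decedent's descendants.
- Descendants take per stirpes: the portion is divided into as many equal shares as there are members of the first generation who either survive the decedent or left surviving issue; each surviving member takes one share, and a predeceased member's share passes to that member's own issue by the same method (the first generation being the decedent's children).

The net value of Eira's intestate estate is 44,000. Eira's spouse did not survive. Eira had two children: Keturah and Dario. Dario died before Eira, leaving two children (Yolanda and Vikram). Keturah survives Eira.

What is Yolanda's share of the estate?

The entire 44,000 passes to the descendants.
That amount (44,000) is divided into 2 shares of 22,000: Keturah takes 22,000; Dario's 22,000 share passes to Dario's issue.
Dario's share (22,000) is divided into 2 shares of 11,000: Yolanda and Vikram each take 11,000.

Yolanda receives 11,000.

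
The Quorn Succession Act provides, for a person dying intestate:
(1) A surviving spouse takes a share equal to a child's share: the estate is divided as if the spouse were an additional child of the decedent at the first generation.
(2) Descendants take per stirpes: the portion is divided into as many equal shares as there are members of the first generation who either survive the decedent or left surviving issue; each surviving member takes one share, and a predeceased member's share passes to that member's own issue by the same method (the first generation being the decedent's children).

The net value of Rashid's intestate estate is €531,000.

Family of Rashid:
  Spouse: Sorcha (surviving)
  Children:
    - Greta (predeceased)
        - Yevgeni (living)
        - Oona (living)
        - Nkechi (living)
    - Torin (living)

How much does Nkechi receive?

Nkechi receives €59,000.

The spouse counts as an additional share at the children's level, so there are 3 primary shares of €177,000. Sorcha takes one such share (€177,000).
The children's combined portion (€354,000) is divided into 2 shares of €177,000: Torin takes €177,000; Greta's €177,000 share passes to Greta's issue.
Greta's share (€177,000) is divided into 3 shares of €59,000: Yevgeni, Oona, and Nkechi each take €59,000.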